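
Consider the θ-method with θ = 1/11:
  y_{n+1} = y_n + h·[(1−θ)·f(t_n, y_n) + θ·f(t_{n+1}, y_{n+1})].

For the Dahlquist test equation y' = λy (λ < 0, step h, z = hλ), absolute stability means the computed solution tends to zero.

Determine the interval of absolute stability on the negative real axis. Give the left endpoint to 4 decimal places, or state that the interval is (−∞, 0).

(-2.4444, 0).

With y'=λy (z=hλ):
  y_{n+1} = y_n + z·[10/11·y_n + 1/11·y_{n+1}] ⇒ (1 − 1/11z)y_{n+1} = (1 + 10/11z)y_n
  Hence R(z) = (1 + 10/11z)/(1 − 1/11z).

Boundary: |R(x)|=1, x<0.
x=-0.91: |R|=0.1595
R=−1: 1+10/11x = −1+1/11x ⇒ -9/11x=2 ⇒ x=2/(-9/11)=-2.4444
Confirm numerically:
  x=-2.122: |R|=0.77884 <1
  x=-2.008: |R|=0.69803 <1
  x=-1.301: |R|=0.16340 <1
  x=-2.820: |R|=1.24457 >1
  x=-2.685: |R|=1.15820 >1
So |R|<1 on (-2.4444, 0).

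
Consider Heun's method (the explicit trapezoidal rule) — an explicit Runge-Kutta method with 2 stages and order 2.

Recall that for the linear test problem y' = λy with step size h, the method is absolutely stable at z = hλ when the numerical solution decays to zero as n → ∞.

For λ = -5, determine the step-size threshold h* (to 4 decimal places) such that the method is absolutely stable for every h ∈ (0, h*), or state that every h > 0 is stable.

Set f=λy, z=hλ:
  order 2, 2-stage ⇒ R(z)=1+z+z^2/2
  (e.g. R(-0.77)=0.52645, |R|=0.52645)

Boundary: |R(x)|=1, x<0.
x=-0.77: |R|=0.5264
|R(-0.76)|=0.5288 |R(-0.67)|=0.5544 |R(-0.59)|=0.5840
Bisect:
  x_lo=-2.3786 |R|=1.4503  x_hi=-0.2310 |R|=0.7957
  mid=-1.30481 |R|=0.54646 →hi
  mid=-1.84170 |R|=0.85423 →hi
  mid=-2.11015 |R|=1.11621 →lo
  mid=-1.97592 |R|=0.97621 →hi
  mid=-2.04303 |R|=1.04396 →lo
  mid=-2.00948 |R|=1.00952 →lo
  mid=-1.99270 |R|=0.99273 →hi
  mid=-2.00109 |R|=1.00109 →lo
  ...
  [-2.00004,-1.99991] ⇒ x*=-2.0000
So |R|<1 on (-2.0000, 0).

(-2.0000,0); λ=-5 ⇒ h* = 0.4000.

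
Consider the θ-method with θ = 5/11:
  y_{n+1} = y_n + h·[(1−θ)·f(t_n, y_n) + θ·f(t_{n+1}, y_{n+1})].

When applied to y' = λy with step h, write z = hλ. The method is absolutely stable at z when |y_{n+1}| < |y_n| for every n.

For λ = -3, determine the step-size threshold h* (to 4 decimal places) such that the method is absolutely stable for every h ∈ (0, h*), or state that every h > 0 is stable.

(-22.0000,0); λ=-3 ⇒ h* = (22)/3 = 7.3333.

With y'=λy (z=hλ):
  y_{n+1} = y_n + z·[6/11·y_n + 5/11·y_{n+1}] ⇒ (1 − 5/11z)y_{n+1} = (1 + 6/11z)y_n
  so R(z) = (1 + 6/11z)/(1 − 5/11z).

Boundary: |R(x)|=1, x<0.
x=-1.57: |R|=0.0838
R=−1: 1+6/11x = −1+5/11x ⇒ -1/11x=2 ⇒ x=2/(-1/11)=-22.0000
Confirm numerically:
  x=-21.570: |R|=0.99638 <1
  x=-14.140: |R|=0.90379 <1
  x=-9.888: |R|=0.79960 <1
  x=-22.266: |R|=1.00217 >1
  x=-22.064: |R|=1.00053 >1
So |R|<1 on (-22.0000, 0).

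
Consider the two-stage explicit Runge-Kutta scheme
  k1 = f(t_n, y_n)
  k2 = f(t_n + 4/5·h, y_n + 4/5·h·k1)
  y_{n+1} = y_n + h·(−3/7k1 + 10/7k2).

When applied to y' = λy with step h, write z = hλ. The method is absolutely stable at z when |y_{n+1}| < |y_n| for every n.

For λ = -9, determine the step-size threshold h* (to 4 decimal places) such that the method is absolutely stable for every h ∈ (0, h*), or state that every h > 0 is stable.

Set f=λy, z=hλ:
  k1=λy_n ⇒ h·k1=z·y_n;  k2=λ(1+4/5z)y_n ⇒ h·k2=z(1+4/5z)y_n
  y_{n+1}/y_n = 1 − 3/7z + 10/7z(1+4/5z) = 1 + z + 8/7z²
  Hence R(z) = 1 + z + 8/7z².

Find x<0 with |R(x)|<1.
x=-1.66: |R|=2.4893
R=1: x+8/7x²=0 ⇒ x=−7/8=-0.8750; min R=1−1/(4·8/7)=0.7812>−1
Confirm numerically:
  x=-0.842: |R|=0.96824 <1
  x=-0.608: |R|=0.81447 <1
  x=-0.595: |R|=0.80960 <1
  x=-1.407: |R|=1.85546 >1
  x=-1.232: |R|=1.50266 >1
  x=-1.226: |R|=1.49180 >1
Stable set (-0.8750, 0).

(-0.8750,0); λ=-9 ⇒ h* = (7/8)/9 = 0.0972.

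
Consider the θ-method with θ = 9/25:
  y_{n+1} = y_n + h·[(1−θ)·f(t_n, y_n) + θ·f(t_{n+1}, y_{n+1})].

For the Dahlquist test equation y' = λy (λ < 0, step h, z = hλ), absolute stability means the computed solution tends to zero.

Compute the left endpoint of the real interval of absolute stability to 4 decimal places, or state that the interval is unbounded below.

z* = -7.1429.

With y'=λy (z=hλ):
  y_{n+1} = y_n + z·[16/25·y_n + 9/25·y_{n+1}] ⇒ (1 − 9/25z)y_{n+1} = (1 + 16/25z)y_n
  so R(z) = (1 + 16/25z)/(1 − 9/25z).

Find x<0 with |R(x)|<1.
x=-1.23: |R|=0.1475
R=−1: 1+16/25x = −1+9/25x ⇒ -7/25x=2 ⇒ x=2/(-7/25)=-7.1429
Confirm numerically:
  x=-6.681: |R|=0.96202 <1
  x=-4.497: |R|=0.71712 <1
  x=-4.073: |R|=0.65148 <1
  x=-3.169: |R|=0.48026 <1
  x=-7.737: |R|=1.04395 >1
  x=-7.338: |R|=1.01500 >1
Stable set (-7.1429, 0).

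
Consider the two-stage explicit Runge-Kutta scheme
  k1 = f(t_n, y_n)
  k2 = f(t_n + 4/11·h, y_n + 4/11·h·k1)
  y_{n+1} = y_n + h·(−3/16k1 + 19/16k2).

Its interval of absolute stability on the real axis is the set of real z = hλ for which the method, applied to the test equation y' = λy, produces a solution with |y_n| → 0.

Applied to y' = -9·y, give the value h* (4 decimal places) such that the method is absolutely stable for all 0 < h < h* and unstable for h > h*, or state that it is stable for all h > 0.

(-2.3158,0); λ=-9 ⇒ h* = (44/19)/9 = 0.2573.

Set f=λy, z=hλ:
  k1=λy_n ⇒ h·k1=z·y_n;  k2=λ(1+4/11z)y_n ⇒ h·k2=z(1+4/11z)y_n
  y_{n+1}/y_n = 1 − 3/16z + 19/16z(1+4/11z) = 1 + z + 19/44z²
  Hence R(z) = 1 + z + 19/44z².

Solve |R(x)|<1 on ℝ⁻.
x=-1.69: |R|=0.5433
R=1: x+19/44x²=0 ⇒ x=−44/19=-2.3158; min R=1−1/(4·19/44)=0.4211>−1
Confirm numerically:
  x=-2.024: |R|=0.74498 <1
  x=-1.750: |R|=0.57244 <1
  x=-1.223: |R|=0.42288 <1
  x=-2.714: |R|=1.46668 >1
  x=-2.455: |R|=1.14758 >1
So |R|<1 on (-2.3158, 0).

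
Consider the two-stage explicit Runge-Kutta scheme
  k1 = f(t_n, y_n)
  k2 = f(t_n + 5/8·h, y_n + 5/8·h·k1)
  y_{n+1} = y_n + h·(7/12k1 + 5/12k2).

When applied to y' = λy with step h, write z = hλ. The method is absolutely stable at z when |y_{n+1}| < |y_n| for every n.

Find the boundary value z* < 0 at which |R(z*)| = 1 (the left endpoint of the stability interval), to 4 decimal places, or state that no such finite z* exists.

left endpoint -3.8400.

On y'=λy, z=hλ:
  k1=λy_n ⇒ h·k1=z·y_n;  k2=λ(1+5/8z)y_n ⇒ h·k2=z(1+5/8z)y_n
  y_{n+1}/y_n = 1 + 7/12z + 5/12z(1+5/8z) = 1 + z + 25/96z²
  ⇒ R(z) = 1 + z + 25/96z².

Solve |R(x)|<1 on ℝ⁻.
x=-0.43: |R|=0.6182
R=1: x+25/96x²=0 ⇒ x=−96/25=-3.8400; min R=1−1/(4·25/96)=0.0400>−1
Confirm numerically:
  x=-3.486: |R|=0.67863 <1
  x=-3.385: |R|=0.59891 <1
  x=-2.044: |R|=0.04400 <1
  x=-1.747: |R|=0.04779 <1
  x=-4.161: |R|=1.34783 >1
  x=-3.905: |R|=1.06610 >1
Stable set (-3.8400, 0).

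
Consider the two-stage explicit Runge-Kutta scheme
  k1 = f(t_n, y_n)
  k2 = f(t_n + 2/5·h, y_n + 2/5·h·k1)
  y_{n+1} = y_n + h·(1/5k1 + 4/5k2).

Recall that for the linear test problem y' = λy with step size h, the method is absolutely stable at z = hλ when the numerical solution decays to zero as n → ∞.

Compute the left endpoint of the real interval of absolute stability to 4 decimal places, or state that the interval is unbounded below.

On y'=λy, z=hλ:
  k1=λy_n ⇒ h·k1=z·y_n;  k2=λ(1+2/5z)y_n ⇒ h·k2=z(1+2/5z)y_n
  y_{n+1}/y_n = 1 + 1/5z + 4/5z(1+2/5z) = 1 + z + 8/25z²
  so R(z) = 1 + z + 8/25z².

Find x<0 with |R(x)|<1.
x=-0.79: |R|=0.4097
R=1: x+8/25x²=0 ⇒ x=−25/8=-3.1250; min R=1−1/(4·8/25)=0.2188>−1
Confirm numerically:
  x=-2.766: |R|=0.68224 <1
  x=-2.705: |R|=0.63645 <1
  x=-1.877: |R|=0.25040 <1
  x=-3.373: |R|=1.26768 >1
  x=-3.365: |R|=1.25843 >1
  x=-3.198: |R|=1.07471 >1
So |R|<1 on (-3.1250, 0).

z* = -3.1250.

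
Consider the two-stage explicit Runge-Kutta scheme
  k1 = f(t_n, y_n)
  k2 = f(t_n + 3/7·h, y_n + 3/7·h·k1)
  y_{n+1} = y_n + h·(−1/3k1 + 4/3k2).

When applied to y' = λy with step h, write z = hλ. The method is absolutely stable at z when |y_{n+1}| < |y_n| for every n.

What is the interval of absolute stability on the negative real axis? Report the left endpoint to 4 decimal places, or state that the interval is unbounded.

Set f=λy, z=hλ:
  k1=λy_n ⇒ h·k1=z·y_n;  k2=λ(1+3/7z)y_n ⇒ h·k2=z(1+3/7z)y_n
  y_{n+1}/y_n = 1 − 1/3z + 4/3z(1+3/7z) = 1 + z + 4/7z²
  ⇒ R(z) = 1 + z + 4/7z².

Find x<0 with |R(x)|<1.
x=-1.58: |R|=0.8465
R=1: x+4/7x²=0 ⇒ x=−7/4=-1.7500; min R=1−1/(4·4/7)=0.5625>−1
Confirm numerically:
  x=-1.205: |R|=0.62473 <1
  x=-1.191: |R|=0.61956 <1
  x=-1.111: |R|=0.59433 <1
  x=-2.033: |R|=1.32877 >1
  x=-1.855: |R|=1.11130 >1
Stable set (-1.7500, 0).

(-1.7500, 0).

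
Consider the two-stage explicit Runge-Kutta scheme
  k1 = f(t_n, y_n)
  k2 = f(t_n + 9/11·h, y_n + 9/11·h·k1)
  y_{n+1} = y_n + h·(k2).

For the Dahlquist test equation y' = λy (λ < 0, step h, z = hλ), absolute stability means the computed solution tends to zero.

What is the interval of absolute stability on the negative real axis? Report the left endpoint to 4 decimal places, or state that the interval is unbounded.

With y'=λy (z=hλ):
  k1=λy_n ⇒ h·k1=z·y_n;  k2=λ(1+9/11z)y_n ⇒ h·k2=z(1+9/11z)y_n
  y_{n+1}/y_n = 1 + z(1+9/11z) = 1 + z + 9/11z²
  Hence R(z) = 1 + z + 9/11z².

Boundary: |R(x)|=1, x<0.
x=-0.58: |R|=0.6952
R=1: x+9/11x²=0 ⇒ x=−11/9=-1.2222; min R=1−1/(4·9/11)=0.6944>−1
Confirm numerically:
  x=-1.069: |R|=0.86599 <1
  x=-0.867: |R|=0.74802 <1
  x=-0.755: |R|=0.71138 <1
  x=-1.799: |R|=1.84896 >1
  x=-1.314: |R|=1.09867 >1
  x=-1.266: |R|=1.04535 >1
So |R|<1 on (-1.2222, 0).

(-1.2222, 0).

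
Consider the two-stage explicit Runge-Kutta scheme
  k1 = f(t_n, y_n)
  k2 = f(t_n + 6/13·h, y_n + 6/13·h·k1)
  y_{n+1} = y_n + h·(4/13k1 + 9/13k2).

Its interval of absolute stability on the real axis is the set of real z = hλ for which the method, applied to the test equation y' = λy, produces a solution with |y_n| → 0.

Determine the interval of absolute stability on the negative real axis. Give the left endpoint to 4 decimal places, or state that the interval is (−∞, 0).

z∈(-3.1296,0).

On y'=λy, z=hλ:
  k1=λy_n ⇒ h·k1=z·y_n;  k2=λ(1+6/13z)y_n ⇒ h·k2=z(1+6/13z)y_n
  y_{n+1}/y_n = 1 + 4/13z + 9/13z(1+6/13z) = 1 + z + 54/169z²
  Hence R(z) = 1 + z + 54/169z².

Find x<0 with |R(x)|<1.
x=-0.76: |R|=0.4246
R=1: x+54/169x²=0 ⇒ x=−169/54=-3.1296; min R=1−1/(4·54/169)=0.2176>−1
Confirm numerically:
  x=-2.805: |R|=0.70904 <1
  x=-2.310: |R|=0.39503 <1
  x=-1.551: |R|=0.21765 <1
  x=-3.550: |R|=1.47683 >1
  x=-3.213: |R|=1.08559 >1
So |R|<1 on (-3.1296, 0).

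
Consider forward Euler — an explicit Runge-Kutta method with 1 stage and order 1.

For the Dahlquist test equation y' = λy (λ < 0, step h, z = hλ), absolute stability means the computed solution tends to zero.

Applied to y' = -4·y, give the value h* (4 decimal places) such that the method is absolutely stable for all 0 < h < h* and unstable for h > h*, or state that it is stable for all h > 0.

Set f=λy, z=hλ:
  order 1, 1-stage ⇒ R(z)=1+z
  (e.g. R(-1.36)=-0.36000, |R|=0.36000)

Boundary: |R(x)|=1, x<0.
x=-1.36: |R|=0.3600
|R(-2.09)|=1.0900 |R(-0.8)|=0.2000 |R(-0.78)|=0.2200
Bisect:
  x_lo=-2.3053 |R|=1.3053  x_hi=-0.3294 |R|=0.6706
  mid=-1.31734 |R|=0.31734 →hi
  mid=-1.81132 |R|=0.81132 →hi
  mid=-2.05831 |R|=1.05831 →lo
  mid=-1.93481 |R|=0.93481 →hi
  mid=-1.99656 |R|=0.99656 →hi
  mid=-2.02743 |R|=1.02743 →lo
  mid=-2.01200 |R|=1.01200 →lo
  ...
  [-2.00006,-1.99994] ⇒ x*=-2.0000
So |R|<1 on (-2.0000, 0).

(-2.0000,0); λ=-4 ⇒ h* = 0.5000.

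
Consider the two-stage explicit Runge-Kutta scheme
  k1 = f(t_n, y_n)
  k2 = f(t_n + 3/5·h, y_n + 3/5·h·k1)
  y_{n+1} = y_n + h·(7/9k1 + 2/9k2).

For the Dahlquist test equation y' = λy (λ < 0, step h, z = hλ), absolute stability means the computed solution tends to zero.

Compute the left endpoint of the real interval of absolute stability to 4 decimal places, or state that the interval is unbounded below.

left endpoint -7.5000.

With y'=λy (z=hλ):
  k1=λy_n ⇒ h·k1=z·y_n;  k2=λ(1+3/5z)y_n ⇒ h·k2=z(1+3/5z)y_n
  y_{n+1}/y_n = 1 + 7/9z + 2/9z(1+3/5z) = 1 + z + 2/15z²
  ⇒ R(z) = 1 + z + 2/15z².

Boundary: |R(x)|=1, x<0.
x=-0.3: |R|=0.7120
R=1: x+2/15x²=0 ⇒ x=−15/2=-7.5000; min R=1−1/(4·2/15)=-0.8750>−1
Confirm numerically:
  x=-7.366: |R|=0.86839 <1
  x=-7.179: |R|=0.69274 <1
  x=-6.551: |R|=0.17108 <1
  x=-4.367: |R|=0.82424 <1
  x=-8.077: |R|=1.62139 >1
  x=-7.948: |R|=1.47476 >1
  x=-7.628: |R|=1.13018 >1
Stable set (-7.5000, 0).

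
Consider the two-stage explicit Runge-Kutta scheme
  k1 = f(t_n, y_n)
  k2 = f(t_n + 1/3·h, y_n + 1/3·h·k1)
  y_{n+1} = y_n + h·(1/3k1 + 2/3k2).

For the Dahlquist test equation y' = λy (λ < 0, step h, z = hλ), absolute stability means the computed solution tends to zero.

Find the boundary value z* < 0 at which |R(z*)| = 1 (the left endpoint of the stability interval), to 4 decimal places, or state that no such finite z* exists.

On y'=λy, z=hλ:
  k1=λy_n ⇒ h·k1=z·y_n;  k2=λ(1+1/3z)y_n ⇒ h·k2=z(1+1/3z)y_n
  y_{n+1}/y_n = 1 + 1/3z + 2/3z(1+1/3z) = 1 + z + 2/9z²
  R(z) = 1 + z + 2/9z².

Solve |R(x)|<1 on ℝ⁻.
x=-1.7: |R|=0.0578
R=1: x+2/9x²=0 ⇒ x=−9/2=-4.5000; min R=1−1/(4·2/9)=-0.1250>−1
Confirm numerically:
  x=-4.449: |R|=0.94958 <1
  x=-4.199: |R|=0.71913 <1
  x=-3.658: |R|=0.31555 <1
  x=-2.202: |R|=0.12449 <1
  x=-4.939: |R|=1.48183 >1
  x=-4.556: |R|=1.05670 >1
So |R|<1 on (-4.5000, 0).

left endpoint -4.5000.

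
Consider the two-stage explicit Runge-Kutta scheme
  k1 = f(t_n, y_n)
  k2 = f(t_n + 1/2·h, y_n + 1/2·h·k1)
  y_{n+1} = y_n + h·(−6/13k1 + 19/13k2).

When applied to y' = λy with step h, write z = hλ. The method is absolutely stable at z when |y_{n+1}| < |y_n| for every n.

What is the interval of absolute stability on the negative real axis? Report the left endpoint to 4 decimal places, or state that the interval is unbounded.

z∈(-1.3684,0).

With y'=λy (z=hλ):
  k1=λy_n ⇒ h·k1=z·y_n;  k2=λ(1+1/2z)y_n ⇒ h·k2=z(1+1/2z)y_n
  y_{n+1}/y_n = 1 − 6/13z + 19/13z(1+1/2z) = 1 + z + 19/26z²
  ⇒ R(z) = 1 + z + 19/26z².

Need |R(x)|<1, x<0.
x=-1.77: |R|=1.5194
R=1: x+19/26x²=0 ⇒ x=−26/19=-1.3684; min R=1−1/(4·19/26)=0.6579>−1
Confirm numerically:
  x=-1.118: |R|=0.79541 <1
  x=-1.020: |R|=0.74029 <1
  x=-1.018: |R|=0.73931 <1
  x=-0.819: |R|=0.67117 <1
  x=-1.929: |R|=1.79022 >1
  x=-1.839: |R|=1.63240 >1
  x=-1.774: |R|=1.52579 >1
Stable set (-1.3684, 0).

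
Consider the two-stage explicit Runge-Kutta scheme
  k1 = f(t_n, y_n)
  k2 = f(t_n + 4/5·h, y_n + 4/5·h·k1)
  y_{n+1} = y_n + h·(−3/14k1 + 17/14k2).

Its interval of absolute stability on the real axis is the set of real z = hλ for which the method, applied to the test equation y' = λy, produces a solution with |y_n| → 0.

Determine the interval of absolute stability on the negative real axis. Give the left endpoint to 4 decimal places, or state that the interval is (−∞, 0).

Set f=λy, z=hλ:
  k1=λy_n ⇒ h·k1=z·y_n;  k2=λ(1+4/5z)y_n ⇒ h·k2=z(1+4/5z)y_n
  y_{n+1}/y_n = 1 − 3/14z + 17/14z(1+4/5z) = 1 + z + 34/35z²
  ⇒ R(z) = 1 + z + 34/35z².

Need |R(x)|<1, x<0.
x=-0.59: |R|=0.7482
R=1: x+34/35x²=0 ⇒ x=−35/34=-1.0294; min R=1−1/(4·34/35)=0.7426>−1
Confirm numerically:
  x=-0.707: |R|=0.77857 <1
  x=-0.704: |R|=0.77746 <1
  x=-0.613: |R|=0.75203 <1
  x=-0.593: |R|=0.74860 <1
  x=-1.347: |R|=1.41557 >1
  x=-1.305: |R|=1.34937 >1
Interval (-1.0294, 0).

z∈(-1.0294,0).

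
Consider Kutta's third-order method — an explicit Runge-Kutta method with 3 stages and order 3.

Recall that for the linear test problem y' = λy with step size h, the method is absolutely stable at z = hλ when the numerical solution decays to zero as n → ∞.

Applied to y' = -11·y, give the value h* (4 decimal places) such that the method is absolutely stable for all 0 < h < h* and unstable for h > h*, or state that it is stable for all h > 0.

On y'=λy, z=hλ:
  order 3, 3-stage ⇒ R(z)=1+z+z^2/2+z^3/6
  (e.g. R(-0.48)=0.61677, |R|=0.61677)

Need |R(x)|<1, x<0.
x=-0.48: |R|=0.6168
|R(-2.26)|=0.6301 |R(-0.94)|=0.3634 |R(-0.9)|=0.3835
Bisect:
  x_lo=-3.2948 |R|=2.8281  x_hi=-0.2156 |R|=0.8060
  mid=-1.75517 |R|=0.11603 →hi
  mid=-2.52497 |R|=1.02022 →lo
  mid=-2.14007 |R|=0.48367 →hi
  mid=-2.33252 |R|=0.72727 →hi
  mid=-2.42875 |R|=0.86713 →hi
  mid=-2.47686 |R|=0.94197 →hi
  mid=-2.50092 |R|=0.98066 →hi
  mid=-2.51295 |R|=1.00033 →lo
  mid=-2.50693 |R|=0.99047 →hi
  mid=-2.50994 |R|=0.99539 →hi
  ...
  [-2.51276,-2.51257] ⇒ x*=-2.5127
So |R|<1 on (-2.5127, 0).

(-2.5127,0); λ=-11 ⇒ h* = 0.2284.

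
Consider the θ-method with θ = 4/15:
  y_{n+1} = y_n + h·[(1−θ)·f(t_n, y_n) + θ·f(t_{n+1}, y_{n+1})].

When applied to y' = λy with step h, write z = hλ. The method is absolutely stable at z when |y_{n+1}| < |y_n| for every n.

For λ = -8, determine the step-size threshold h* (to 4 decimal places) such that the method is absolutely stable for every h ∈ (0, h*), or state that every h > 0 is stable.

With y'=λy (z=hλ):
  y_{n+1} = y_n + z·[11/15·y_n + 4/15·y_{n+1}] ⇒ (1 − 4/15z)y_{n+1} = (1 + 11/15z)y_n
  R(z) = (1 + 11/15z)/(1 − 4/15z).

Boundary: |R(x)|=1, x<0.
x=-1.73: |R|=0.1839
R=−1: 1+11/15x = −1+4/15x ⇒ -7/15x=2 ⇒ x=2/(-7/15)=-4.2857
Confirm numerically:
  x=-3.738: |R|=0.87200 <1
  x=-3.481: |R|=0.80525 <1
  x=-2.660: |R|=0.55616 <1
  x=-2.251: |R|=0.40664 <1
  x=-4.819: |R|=1.10891 >1
  x=-4.736: |R|=1.09286 >1
So |R|<1 on (-4.2857, 0).

(-4.2857,0); λ=-8 ⇒ h* = (30/7)/8 = 0.5357.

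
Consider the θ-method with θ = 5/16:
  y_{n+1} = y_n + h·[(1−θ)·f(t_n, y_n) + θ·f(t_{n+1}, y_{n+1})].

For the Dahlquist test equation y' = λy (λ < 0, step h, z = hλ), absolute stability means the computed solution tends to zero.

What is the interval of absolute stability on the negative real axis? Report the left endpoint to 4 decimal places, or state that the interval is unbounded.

On y'=λy, z=hλ:
  y_{n+1} = y_n + z·[11/16·y_n + 5/16·y_{n+1}] ⇒ (1 − 5/16z)y_{n+1} = (1 + 11/16z)y_n
  R(z) = (1 + 11/16z)/(1 − 5/16z).

Find x<0 with |R(x)|<1.
x=-0.32: |R|=0.7091
R=−1: 1+11/16x = −1+5/16x ⇒ -3/8x=2 ⇒ x=2/(-3/8)=-5.3333
Confirm numerically:
  x=-5.119: |R|=0.96908 <1
  x=-5.049: |R|=0.95864 <1
  x=-5.015: |R|=0.95350 <1
  x=-4.468: |R|=0.86458 <1
  x=-5.866: |R|=1.07051 >1
  x=-5.770: |R|=1.05842 >1
  x=-5.613: |R|=1.03808 >1
Interval (-5.3333, 0).

z∈(-5.3333,0).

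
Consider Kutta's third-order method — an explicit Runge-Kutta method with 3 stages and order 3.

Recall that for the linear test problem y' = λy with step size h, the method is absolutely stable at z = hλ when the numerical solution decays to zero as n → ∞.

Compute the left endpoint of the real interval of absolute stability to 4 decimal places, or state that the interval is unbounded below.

On y'=λy, z=hλ:
  order 3, 3-stage ⇒ R(z)=1+z+z^2/2+z^3/6
  (e.g. R(-0.4)=0.66933, |R|=0.66933)

Boundary: |R(x)|=1, x<0.
x=-0.4: |R|=0.6693
|R(-2.7)|=1.3355 |R(-2.14)|=0.4836 |R(-0.73)|=0.4716
Bisect:
  x_lo=-3.3026 |R|=2.8527  x_hi=-0.2506 |R|=0.7782
  mid=-1.77659 |R|=0.13302 →hi
  mid=-2.53960 |R|=1.04471 →lo
  mid=-2.15810 |R|=0.50458 →hi
  mid=-2.34885 |R|=0.75011 →hi
  mid=-2.44423 |R|=0.89084 →hi
  mid=-2.49191 |R|=0.96608 →hi
  mid=-2.51576 |R|=1.00496 →lo
  ...
  [-2.51278,-2.51259] ⇒ x*=-2.5127
So |R|<1 on (-2.5127, 0).

z* = -2.5127.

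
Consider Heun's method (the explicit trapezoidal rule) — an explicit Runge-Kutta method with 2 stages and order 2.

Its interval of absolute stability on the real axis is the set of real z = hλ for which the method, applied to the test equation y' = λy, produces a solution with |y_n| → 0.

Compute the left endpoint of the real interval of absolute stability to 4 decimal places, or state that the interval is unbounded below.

Set f=λy, z=hλ:
  order 2, 2-stage ⇒ R(z)=1+z+z^2/2
  (e.g. R(-1.04)=0.50080, |R|=0.50080)

Solve |R(x)|<1 on ℝ⁻.
x=-1.04: |R|=0.5008
|R(-1.81)|=0.8281 |R(-1.63)|=0.6985 |R(-1.04)|=0.5008
Bisect:
  x_lo=-2.4209 |R|=1.5094  x_hi=-0.0707 |R|=0.9318
  mid=-1.24581 |R|=0.53021 →hi
  mid=-1.83334 |R|=0.84723 →hi
  mid=-2.12710 |R|=1.13518 →lo
  mid=-1.98022 |R|=0.98042 →hi
  mid=-2.05366 |R|=1.05510 →lo
  mid=-2.01694 |R|=1.01708 →lo
  mid=-1.99858 |R|=0.99858 →hi
  ...
  [-2.00002,-1.99987] ⇒ x*=-2.0000
Interval (-2.0000, 0).

z* = -2.0000.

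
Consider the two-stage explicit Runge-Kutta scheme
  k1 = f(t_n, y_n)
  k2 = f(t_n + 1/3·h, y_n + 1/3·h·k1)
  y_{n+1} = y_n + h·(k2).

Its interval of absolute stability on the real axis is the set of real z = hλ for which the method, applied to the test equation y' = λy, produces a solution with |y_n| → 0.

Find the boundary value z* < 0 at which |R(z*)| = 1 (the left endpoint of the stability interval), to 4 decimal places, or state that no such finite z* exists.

left endpoint -3.0000.

On y'=λy, z=hλ:
  k1=λy_n ⇒ h·k1=z·y_n;  k2=λ(1+1/3z)y_n ⇒ h·k2=z(1+1/3z)y_n
  y_{n+1}/y_n = 1 + z(1+1/3z) = 1 + z + 1/3z²
  ⇒ R(z) = 1 + z + 1/3z².

Find x<0 with |R(x)|<1.
x=-0.97: |R|=0.3436
R=1: x+1/3x²=0 ⇒ x=−3=-3.0000; min R=1−1/(4·1/3)=0.2500>−1
Confirm numerically:
  x=-2.676: |R|=0.71099 <1
  x=-2.074: |R|=0.35983 <1
  x=-2.048: |R|=0.35010 <1
  x=-1.532: |R|=0.25034 <1
  x=-3.546: |R|=1.64537 >1
  x=-3.049: |R|=1.04980 >1
Stable set (-3.0000, 0).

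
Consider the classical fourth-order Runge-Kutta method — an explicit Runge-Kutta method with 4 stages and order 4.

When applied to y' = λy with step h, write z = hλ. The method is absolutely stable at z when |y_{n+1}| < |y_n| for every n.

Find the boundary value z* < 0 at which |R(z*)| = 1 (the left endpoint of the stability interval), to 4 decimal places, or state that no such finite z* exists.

Test eqn y'=λy, z=hλ:
  order 4, 4-stage ⇒ R(z)=1+z+z^2/2+z^3/6+z^4/24
  (e.g. R(-1.42)=0.28040, |R|=0.28040)

Need |R(x)|<1, x<0.
x=-1.42: |R|=0.2804
|R(-2.05)|=0.3513 |R(-2.02)|=0.3402 |R(-1.18)|=0.3231
Bisect:
  x_lo=-3.6300 |R|=3.2210  x_hi=-0.2869 |R|=0.7506
  mid=-1.95844 |R|=0.32033 →hi
  mid=-2.79422 |R|=1.01354 →lo
  mid=-2.37633 |R|=0.53931 →hi
  mid=-2.58527 |R|=0.73800 →hi
  mid=-2.68975 |R|=0.86525 →hi
  mid=-2.74198 |R|=0.93664 →hi
  mid=-2.76810 |R|=0.97439 →hi
  ...
  [-2.78545,-2.78524] ⇒ x*=-2.7853
Interval (-2.7853, 0).

left endpoint -2.7853.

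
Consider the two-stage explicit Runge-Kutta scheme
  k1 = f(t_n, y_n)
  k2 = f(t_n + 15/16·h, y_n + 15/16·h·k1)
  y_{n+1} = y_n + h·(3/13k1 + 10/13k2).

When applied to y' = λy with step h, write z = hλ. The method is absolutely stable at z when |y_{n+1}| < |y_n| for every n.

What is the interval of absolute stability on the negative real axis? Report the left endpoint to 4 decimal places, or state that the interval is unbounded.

z∈(-1.3867,0).

Test eqn y'=λy, z=hλ:
  k1=λy_n ⇒ h·k1=z·y_n;  k2=λ(1+15/16z)y_n ⇒ h·k2=z(1+15/16z)y_n
  y_{n+1}/y_n = 1 + 3/13z + 10/13z(1+15/16z) = 1 + z + 75/104z²
  so R(z) = 1 + z + 75/104z².

Solve |R(x)|<1 on ℝ⁻.
x=-0.37: |R|=0.7287
R=1: x+75/104x²=0 ⇒ x=−104/75=-1.3867; min R=1−1/(4·75/104)=0.6533>−1
Confirm numerically:
  x=-1.202: |R|=0.83993 <1
  x=-1.142: |R|=0.79850 <1
  x=-1.055: |R|=0.74766 <1
  x=-0.749: |R|=0.65557 <1
  x=-1.923: |R|=1.74378 >1
  x=-1.514: |R|=1.13903 >1
  x=-1.505: |R|=1.12843 >1
So |R|<1 on (-1.3867, 0).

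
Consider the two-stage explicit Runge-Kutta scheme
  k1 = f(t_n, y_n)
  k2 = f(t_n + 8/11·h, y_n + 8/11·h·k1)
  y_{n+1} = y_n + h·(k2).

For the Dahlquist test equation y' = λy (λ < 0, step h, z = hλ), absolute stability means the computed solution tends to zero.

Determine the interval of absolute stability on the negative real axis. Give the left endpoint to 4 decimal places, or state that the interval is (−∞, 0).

On y'=λy, z=hλ:
  k1=λy_n ⇒ h·k1=z·y_n;  k2=λ(1+8/11z)y_n ⇒ h·k2=z(1+8/11z)y_n
  y_{n+1}/y_n = 1 + z(1+8/11z) = 1 + z + 8/11z²
  R(z) = 1 + z + 8/11z².

Solve |R(x)|<1 on ℝ⁻.
x=-0.94: |R|=0.7026
R=1: x+8/11x²=0 ⇒ x=−11/8=-1.3750; min R=1−1/(4·8/11)=0.6562>−1
Confirm numerically:
  x=-0.960: |R|=0.71025 <1
  x=-0.800: |R|=0.66545 <1
  x=-0.753: |R|=0.65937 <1
  x=-1.937: |R|=1.79170 >1
  x=-1.706: |R|=1.41068 >1
Interval (-1.3750, 0).

(-1.3750, 0).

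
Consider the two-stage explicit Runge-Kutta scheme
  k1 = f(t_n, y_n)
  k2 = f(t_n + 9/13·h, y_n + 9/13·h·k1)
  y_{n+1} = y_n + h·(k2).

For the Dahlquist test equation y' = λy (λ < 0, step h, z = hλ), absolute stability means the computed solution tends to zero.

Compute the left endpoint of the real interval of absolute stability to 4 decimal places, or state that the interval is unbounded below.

Set f=λy, z=hλ:
  k1=λy_n ⇒ h·k1=z·y_n;  k2=λ(1+9/13z)y_n ⇒ h·k2=z(1+9/13z)y_n
  y_{n+1}/y_n = 1 + z(1+9/13z) = 1 + z + 9/13z²
  R(z) = 1 + z + 9/13z².

Solve |R(x)|<1 on ℝ⁻.
x=-1.29: |R|=0.8621
R=1: x+9/13x²=0 ⇒ x=−13/9=-1.4444; min R=1−1/(4·9/13)=0.6389>−1
Confirm numerically:
  x=-0.806: |R|=0.64375 <1
  x=-0.727: |R|=0.63890 <1
  x=-0.681: |R|=0.64007 <1
  x=-0.646: |R|=0.64291 <1
  x=-2.015: |R|=1.79592 >1
  x=-1.554: |R|=1.11786 >1
So |R|<1 on (-1.4444, 0).

left endpoint -1.4444.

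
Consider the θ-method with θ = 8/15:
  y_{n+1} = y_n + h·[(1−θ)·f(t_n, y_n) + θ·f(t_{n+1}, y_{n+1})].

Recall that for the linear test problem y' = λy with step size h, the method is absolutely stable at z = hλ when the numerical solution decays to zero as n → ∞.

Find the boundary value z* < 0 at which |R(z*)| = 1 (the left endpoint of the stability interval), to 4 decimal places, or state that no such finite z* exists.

Set f=λy, z=hλ:
  y_{n+1} = y_n + z·[7/15·y_n + 8/15·y_{n+1}] ⇒ (1 − 8/15z)y_{n+1} = (1 + 7/15z)y_n
  R(z) = (1 + 7/15z)/(1 − 8/15z).

Find x<0 with |R(x)|<1.
x=-1.06: |R|=0.3228
x=-2: |R|=0.0323
x=-10: |R|=0.5789
x=-100: |R|=0.8405
θ=8/15≥1/2 ⇒ |1+7/15x|<|1−8/15x| ∀x<0 ⇒ stable on all of ℝ⁻.

unbounded; (−∞, 0).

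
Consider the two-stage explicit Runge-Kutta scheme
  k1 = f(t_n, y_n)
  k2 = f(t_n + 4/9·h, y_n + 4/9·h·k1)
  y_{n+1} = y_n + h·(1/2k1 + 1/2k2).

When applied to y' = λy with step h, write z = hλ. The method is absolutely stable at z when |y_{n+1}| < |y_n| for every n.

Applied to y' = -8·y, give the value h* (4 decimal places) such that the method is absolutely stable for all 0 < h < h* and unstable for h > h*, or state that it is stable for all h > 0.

On y'=λy, z=hλ:
  k1=λy_n ⇒ h·k1=z·y_n;  k2=λ(1+4/9z)y_n ⇒ h·k2=z(1+4/9z)y_n
  y_{n+1}/y_n = 1 + 1/2z + 1/2z(1+4/9z) = 1 + z + 2/9z²
  so R(z) = 1 + z + 2/9z².

Need |R(x)|<1, x<0.
x=-1.59: |R|=0.0282
R=1: x+2/9x²=0 ⇒ x=−9/2=-4.5000; min R=1−1/(4·2/9)=-0.1250>−1
Confirm numerically:
  x=-4.444: |R|=0.94470 <1
  x=-2.942: |R|=0.01859 <1
  x=-1.985: |R|=0.10939 <1
  x=-5.039: |R|=1.60356 >1
  x=-5.011: |R|=1.56903 >1
  x=-4.529: |R|=1.02919 >1
Interval (-4.5000, 0).

(-4.5000,0); λ=-8 ⇒ h* = (9/2)/8 = 0.5625.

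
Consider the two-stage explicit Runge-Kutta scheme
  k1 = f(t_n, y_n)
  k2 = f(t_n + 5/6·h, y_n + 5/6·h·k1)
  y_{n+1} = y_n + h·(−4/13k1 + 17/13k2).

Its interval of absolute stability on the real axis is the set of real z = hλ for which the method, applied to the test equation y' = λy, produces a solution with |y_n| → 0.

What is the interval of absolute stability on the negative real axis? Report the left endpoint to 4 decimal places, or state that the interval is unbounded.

With y'=λy (z=hλ):
  k1=λy_n ⇒ h·k1=z·y_n;  k2=λ(1+5/6z)y_n ⇒ h·k2=z(1+5/6z)y_n
  y_{n+1}/y_n = 1 − 4/13z + 17/13z(1+5/6z) = 1 + z + 85/78z²
  R(z) = 1 + z + 85/78z².

Find x<0 with |R(x)|<1.
x=-0.79: |R|=0.8901
R=1: x+85/78x²=0 ⇒ x=−78/85=-0.9176; min R=1−1/(4·85/78)=0.7706>−1
Confirm numerically:
  x=-0.541: |R|=0.77795 <1
  x=-0.511: |R|=0.77355 <1
  x=-0.418: |R|=0.77240 <1
  x=-1.110: |R|=1.23267 >1
  x=-1.096: |R|=1.21302 >1
So |R|<1 on (-0.9176, 0).

z∈(-0.9176,0).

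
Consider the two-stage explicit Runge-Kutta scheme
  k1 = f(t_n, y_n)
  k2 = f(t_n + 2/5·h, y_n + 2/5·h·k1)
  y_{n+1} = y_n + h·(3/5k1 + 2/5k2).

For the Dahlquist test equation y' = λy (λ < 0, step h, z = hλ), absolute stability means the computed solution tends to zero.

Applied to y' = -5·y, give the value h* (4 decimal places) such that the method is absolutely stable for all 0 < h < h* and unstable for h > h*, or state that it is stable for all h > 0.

Set f=λy, z=hλ:
  k1=λy_n ⇒ h·k1=z·y_n;  k2=λ(1+2/5z)y_n ⇒ h·k2=z(1+2/5z)y_n
  y_{n+1}/y_n = 1 + 3/5z + 2/5z(1+2/5z) = 1 + z + 4/25z²
  R(z) = 1 + z + 4/25z².

Need |R(x)|<1, x<0.
x=-1.54: |R|=0.1605
R=1: x+4/25x²=0 ⇒ x=−25/4=-6.2500; min R=1−1/(4·4/25)=-0.5625>−1
Confirm numerically:
  x=-4.359: |R|=0.31886 <1
  x=-3.782: |R|=0.49344 <1
  x=-2.689: |R|=0.53208 <1
  x=-6.652: |R|=1.42786 >1
  x=-6.531: |R|=1.29363 >1
  x=-6.283: |R|=1.03317 >1
Interval (-6.2500, 0).

(-6.2500,0); λ=-5 ⇒ h* = (25/4)/5 = 1.2500.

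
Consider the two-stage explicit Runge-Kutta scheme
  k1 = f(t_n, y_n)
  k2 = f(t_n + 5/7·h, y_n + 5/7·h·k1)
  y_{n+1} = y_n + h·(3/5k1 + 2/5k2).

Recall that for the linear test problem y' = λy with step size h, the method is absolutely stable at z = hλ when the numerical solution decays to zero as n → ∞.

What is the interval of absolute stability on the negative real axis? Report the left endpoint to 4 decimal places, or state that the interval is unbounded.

Test eqn y'=λy, z=hλ:
  k1=λy_n ⇒ h·k1=z·y_n;  k2=λ(1+5/7z)y_n ⇒ h·k2=z(1+5/7z)y_n
  y_{n+1}/y_n = 1 + 3/5z + 2/5z(1+5/7z) = 1 + z + 2/7z²
  Hence R(z) = 1 + z + 2/7z².

Find x<0 with |R(x)|<1.
x=-1.69: |R|=0.1260
R=1: x+2/7x²=0 ⇒ x=−7/2=-3.5000; min R=1−1/(4·2/7)=0.1250>−1
Confirm numerically:
  x=-3.377: |R|=0.88132 <1
  x=-3.151: |R|=0.68580 <1
  x=-2.764: |R|=0.41877 <1
  x=-2.457: |R|=0.26781 <1
  x=-3.747: |R|=1.26443 >1
  x=-3.670: |R|=1.17826 >1
  x=-3.539: |R|=1.03943 >1
Stable set (-3.5000, 0).

(-3.5000, 0).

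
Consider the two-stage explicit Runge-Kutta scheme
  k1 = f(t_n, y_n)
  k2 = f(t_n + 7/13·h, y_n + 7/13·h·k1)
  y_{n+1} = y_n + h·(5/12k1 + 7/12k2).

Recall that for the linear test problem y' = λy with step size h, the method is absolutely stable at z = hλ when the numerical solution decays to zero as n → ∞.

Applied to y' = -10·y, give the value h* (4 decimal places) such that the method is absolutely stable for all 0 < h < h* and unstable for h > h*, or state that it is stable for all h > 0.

(-3.1837,0); λ=-10 ⇒ h* = (156/49)/10 = 0.3184.

Test eqn y'=λy, z=hλ:
  k1=λy_n ⇒ h·k1=z·y_n;  k2=λ(1+7/13z)y_n ⇒ h·k2=z(1+7/13z)y_n
  y_{n+1}/y_n = 1 + 5/12z + 7/12z(1+7/13z) = 1 + z + 49/156z²
  so R(z) = 1 + z + 49/156z².

Need |R(x)|<1, x<0.
x=-0.41: |R|=0.6428
R=1: x+49/156x²=0 ⇒ x=−156/49=-3.1837; min R=1−1/(4·49/156)=0.2041>−1
Confirm numerically:
  x=-3.152: |R|=0.96864 <1
  x=-2.313: |R|=0.36744 <1
  x=-1.912: |R|=0.23628 <1
  x=-3.684: |R|=1.57895 >1
  x=-3.622: |R|=1.49868 >1
Stable set (-3.1837, 0).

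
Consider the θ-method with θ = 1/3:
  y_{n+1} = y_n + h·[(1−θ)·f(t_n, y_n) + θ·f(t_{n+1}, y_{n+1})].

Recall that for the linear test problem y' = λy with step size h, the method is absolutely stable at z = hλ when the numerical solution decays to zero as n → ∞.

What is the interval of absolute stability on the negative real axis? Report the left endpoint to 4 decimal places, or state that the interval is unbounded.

Test eqn y'=λy, z=hλ:
  y_{n+1} = y_n + z·[2/3·y_n + 1/3·y_{n+1}] ⇒ (1 − 1/3z)y_{n+1} = (1 + 2/3z)y_n
  R(z) = (1 + 2/3z)/(1 − 1/3z).

Need |R(x)|<1, x<0.
x=-1.39: |R|=0.0501
R=−1: 1+2/3x = −1+1/3x ⇒ -1/3x=2 ⇒ x=2/(-1/3)=-6.0000
Confirm numerically:
  x=-5.837: |R|=0.98155 <1
  x=-3.572: |R|=0.63055 <1
  x=-3.312: |R|=0.57414 <1
  x=-6.082: |R|=1.00903 >1
  x=-6.035: |R|=1.00387 >1
Stable set (-6.0000, 0).

z∈(-6.0000,0).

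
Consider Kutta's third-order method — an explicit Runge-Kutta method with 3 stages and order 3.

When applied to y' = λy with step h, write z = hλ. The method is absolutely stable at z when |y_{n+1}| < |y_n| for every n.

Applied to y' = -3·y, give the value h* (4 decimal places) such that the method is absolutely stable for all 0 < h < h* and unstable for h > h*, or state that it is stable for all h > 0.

(-2.5127,0); λ=-3 ⇒ h* = 0.8376.

On y'=λy, z=hλ:
  order 3, 3-stage ⇒ R(z)=1+z+z^2/2+z^3/6
  (e.g. R(-1.52)=0.04990, |R|=0.04990)

Find x<0 with |R(x)|<1.
x=-1.52: |R|=0.0499
|R(-2.37)|=0.7802 |R(-1.99)|=0.3234 |R(-0.81)|=0.4295
Bisect:
  x_lo=-3.2920 |R|=2.8196  x_hi=-0.2289 |R|=0.7953
  mid=-1.76049 |R|=0.12021 →hi
  mid=-2.52627 |R|=1.02237 →lo
  mid=-2.14338 |R|=0.48748 →hi
  mid=-2.33482 |R|=0.73047 →hi
  mid=-2.43055 |R|=0.86987 →hi
  mid=-2.47841 |R|=0.94443 →hi
  mid=-2.50234 |R|=0.98297 →hi
  mid=-2.51430 |R|=1.00256 →lo
  mid=-2.50832 |R|=0.99274 →hi
  ...
  [-2.51281,-2.51262] ⇒ x*=-2.5127
Interval (-2.5127, 0).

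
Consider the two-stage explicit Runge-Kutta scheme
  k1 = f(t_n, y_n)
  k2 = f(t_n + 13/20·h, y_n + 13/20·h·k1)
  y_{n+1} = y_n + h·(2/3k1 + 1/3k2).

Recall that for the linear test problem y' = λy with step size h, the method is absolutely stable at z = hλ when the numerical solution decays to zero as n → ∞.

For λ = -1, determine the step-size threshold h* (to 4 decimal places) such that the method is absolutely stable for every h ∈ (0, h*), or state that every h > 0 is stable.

Set f=λy, z=hλ:
  k1=λy_n ⇒ h·k1=z·y_n;  k2=λ(1+13/20z)y_n ⇒ h·k2=z(1+13/20z)y_n
  y_{n+1}/y_n = 1 + 2/3z + 1/3z(1+13/20z) = 1 + z + 13/60z²
  R(z) = 1 + z + 13/60z².

Boundary: |R(x)|=1, x<0.
x=-0.62: |R|=0.4633
R=1: x+13/60x²=0 ⇒ x=−60/13=-4.6154; min R=1−1/(4·13/60)=-0.1538>−1
Confirm numerically:
  x=-3.724: |R|=0.28077 <1
  x=-3.568: |R|=0.19030 <1
  x=-3.171: |R|=0.00764 <1
  x=-5.207: |R|=1.66745 >1
  x=-5.113: |R|=1.55127 >1
Stable set (-4.6154, 0).

(-4.6154,0); λ=-1 ⇒ h* = (60/13)/1 = 4.6154.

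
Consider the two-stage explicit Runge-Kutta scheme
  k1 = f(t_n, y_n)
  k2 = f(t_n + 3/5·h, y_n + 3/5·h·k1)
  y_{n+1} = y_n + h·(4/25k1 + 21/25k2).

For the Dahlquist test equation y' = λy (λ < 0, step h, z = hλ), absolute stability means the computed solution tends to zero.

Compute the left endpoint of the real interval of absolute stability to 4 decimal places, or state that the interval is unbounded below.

left endpoint -1.9841.

Test eqn y'=λy, z=hλ:
  k1=λy_n ⇒ h·k1=z·y_n;  k2=λ(1+3/5z)y_n ⇒ h·k2=z(1+3/5z)y_n
  y_{n+1}/y_n = 1 + 4/25z + 21/25z(1+3/5z) = 1 + z + 63/125z²
  ⇒ R(z) = 1 + z + 63/125z².

Need |R(x)|<1, x<0.
x=-0.58: |R|=0.5895
R=1: x+63/125x²=0 ⇒ x=−125/63=-1.9841; min R=1−1/(4·63/125)=0.5040>−1
Confirm numerically:
  x=-1.788: |R|=0.82326 <1
  x=-0.985: |R|=0.50399 <1
  x=-0.942: |R|=0.50523 <1
  x=-2.514: |R|=1.67138 >1
  x=-2.367: |R|=1.45676 >1
  x=-2.026: |R|=1.04276 >1
So |R|<1 on (-1.9841, 0).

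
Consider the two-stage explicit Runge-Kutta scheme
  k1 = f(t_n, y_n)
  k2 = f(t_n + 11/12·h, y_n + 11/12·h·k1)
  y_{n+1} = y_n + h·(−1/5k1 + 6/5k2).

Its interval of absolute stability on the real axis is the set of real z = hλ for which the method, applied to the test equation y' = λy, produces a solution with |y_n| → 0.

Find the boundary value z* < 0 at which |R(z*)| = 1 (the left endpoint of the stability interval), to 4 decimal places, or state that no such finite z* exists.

With y'=λy (z=hλ):
  k1=λy_n ⇒ h·k1=z·y_n;  k2=λ(1+11/12z)y_n ⇒ h·k2=z(1+11/12z)y_n
  y_{n+1}/y_n = 1 − 1/5z + 6/5z(1+11/12z) = 1 + z + 11/10z²
  ⇒ R(z) = 1 + z + 11/10z².

Need |R(x)|<1, x<0.
x=-1.2: |R|=1.3840
R=1: x+11/10x²=0 ⇒ x=−10/11=-0.9091; min R=1−1/(4·11/10)=0.7727>−1
Confirm numerically:
  x=-0.674: |R|=0.82570 <1
  x=-0.672: |R|=0.82474 <1
  x=-0.534: |R|=0.77967 <1
  x=-0.426: |R|=0.77362 <1
  x=-1.481: |R|=1.93170 >1
  x=-1.038: |R|=1.14719 >1
So |R|<1 on (-0.9091, 0).

z* = -0.9091.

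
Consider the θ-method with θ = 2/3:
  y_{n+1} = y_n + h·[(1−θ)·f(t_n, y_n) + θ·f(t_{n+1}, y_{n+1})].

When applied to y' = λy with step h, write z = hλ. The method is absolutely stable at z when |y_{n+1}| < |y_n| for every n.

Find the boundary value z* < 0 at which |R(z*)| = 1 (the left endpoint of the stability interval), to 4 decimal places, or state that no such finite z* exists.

With y'=λy (z=hλ):
  y_{n+1} = y_n + z·[1/3·y_n + 2/3·y_{n+1}] ⇒ (1 − 2/3z)y_{n+1} = (1 + 1/3z)y_n
  ⇒ R(z) = (1 + 1/3z)/(1 − 2/3z).

Need |R(x)|<1, x<0.
x=-1.75: |R|=0.1923
x=-2: |R|=0.1429
x=-10: |R|=0.3043
x=-100: |R|=0.4778
θ=2/3≥1/2 ⇒ |1+1/3x|<|1−2/3x| ∀x<0 ⇒ interval (−∞,0).

unbounded; (−∞, 0).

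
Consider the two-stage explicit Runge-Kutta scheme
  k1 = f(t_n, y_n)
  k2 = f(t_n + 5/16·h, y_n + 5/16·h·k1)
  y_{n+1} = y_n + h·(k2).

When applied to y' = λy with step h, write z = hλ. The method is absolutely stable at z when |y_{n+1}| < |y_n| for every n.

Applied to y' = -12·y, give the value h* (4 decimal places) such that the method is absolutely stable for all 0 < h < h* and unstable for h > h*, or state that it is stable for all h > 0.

(-3.2000,0); λ=-12 ⇒ h* = (16/5)/12 = 0.2667.

Test eqn y'=λy, z=hλ:
  k1=λy_n ⇒ h·k1=z·y_n;  k2=λ(1+5/16z)y_n ⇒ h·k2=z(1+5/16z)y_n
  y_{n+1}/y_n = 1 + z(1+5/16z) = 1 + z + 5/16z²
  ⇒ R(z) = 1 + z + 5/16z².

Boundary: |R(x)|=1, x<0.
x=-0.92: |R|=0.3445
R=1: x+5/16x²=0 ⇒ x=−16/5=-3.2000; min R=1−1/(4·5/16)=0.2000>−1
Confirm numerically:
  x=-2.530: |R|=0.47028 <1
  x=-2.182: |R|=0.30585 <1
  x=-1.355: |R|=0.21876 <1
  x=-3.628: |R|=1.48525 >1
  x=-3.370: |R|=1.17903 >1
  x=-3.323: |R|=1.12773 >1
Stable set (-3.2000, 0).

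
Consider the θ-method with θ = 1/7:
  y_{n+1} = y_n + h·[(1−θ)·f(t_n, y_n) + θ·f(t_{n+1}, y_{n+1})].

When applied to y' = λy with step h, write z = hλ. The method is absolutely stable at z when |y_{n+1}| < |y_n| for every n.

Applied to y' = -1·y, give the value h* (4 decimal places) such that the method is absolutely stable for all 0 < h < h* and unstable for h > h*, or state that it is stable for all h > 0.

(-2.8000,0); λ=-1 ⇒ h* = (14/5)/1 = 2.8000.

Test eqn y'=λy, z=hλ:
  y_{n+1} = y_n + z·[6/7·y_n + 1/7·y_{n+1}] ⇒ (1 − 1/7z)y_{n+1} = (1 + 6/7z)y_n
  ⇒ R(z) = (1 + 6/7z)/(1 − 1/7z).

Boundary: |R(x)|=1, x<0.
x=-0.46: |R|=0.5684
R=−1: 1+6/7x = −1+1/7x ⇒ -5/7x=2 ⇒ x=2/(-5/7)=-2.8000
Confirm numerically:
  x=-2.092: |R|=0.61065 <1
  x=-2.031: |R|=0.57424 <1
  x=-2.022: |R|=0.56883 <1
  x=-1.138: |R|=0.02114 <1
  x=-3.257: |R|=1.22277 >1
  x=-3.114: |R|=1.15523 >1
  x=-3.096: |R|=1.14659 >1
Interval (-2.8000, 0).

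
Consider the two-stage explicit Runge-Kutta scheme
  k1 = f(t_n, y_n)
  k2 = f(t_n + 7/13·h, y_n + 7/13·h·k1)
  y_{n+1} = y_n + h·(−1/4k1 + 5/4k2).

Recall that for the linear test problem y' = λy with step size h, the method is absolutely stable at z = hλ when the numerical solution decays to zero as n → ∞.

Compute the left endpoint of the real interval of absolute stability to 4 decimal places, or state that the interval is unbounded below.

With y'=λy (z=hλ):
  k1=λy_n ⇒ h·k1=z·y_n;  k2=λ(1+7/13z)y_n ⇒ h·k2=z(1+7/13z)y_n
  y_{n+1}/y_n = 1 − 1/4z + 5/4z(1+7/13z) = 1 + z + 35/52z²
  Hence R(z) = 1 + z + 35/52z².

Solve |R(x)|<1 on ℝ⁻.
x=-0.34: |R|=0.7378
R=1: x+35/52x²=0 ⇒ x=−52/35=-1.4857; min R=1−1/(4·35/52)=0.6286>−1
Confirm numerically:
  x=-0.993: |R|=0.67069 <1
  x=-0.789: |R|=0.63000 <1
  x=-0.641: |R|=0.63555 <1
  x=-2.049: |R|=1.77685 >1
  x=-1.677: |R|=1.21591 >1
Interval (-1.4857, 0).

z* = -1.4857.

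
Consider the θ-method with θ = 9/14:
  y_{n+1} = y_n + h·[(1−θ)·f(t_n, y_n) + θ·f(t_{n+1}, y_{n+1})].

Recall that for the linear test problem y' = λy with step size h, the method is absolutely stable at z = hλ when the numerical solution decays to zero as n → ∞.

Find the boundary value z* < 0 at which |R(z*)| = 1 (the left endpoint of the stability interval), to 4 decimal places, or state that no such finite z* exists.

unbounded; (−∞, 0).

Test eqn y'=λy, z=hλ:
  y_{n+1} = y_n + z·[5/14·y_n + 9/14·y_{n+1}] ⇒ (1 − 9/14z)y_{n+1} = (1 + 5/14z)y_n
  so R(z) = (1 + 5/14z)/(1 − 9/14z).

Solve |R(x)|<1 on ℝ⁻.
x=-0.81: |R|=0.4674
x=-2: |R|=0.1250
x=-10: |R|=0.3462
x=-100: |R|=0.5317
θ=9/14≥1/2 ⇒ |1+5/14x|<|1−9/14x| ∀x<0 ⇒ stable on all of ℝ⁻.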